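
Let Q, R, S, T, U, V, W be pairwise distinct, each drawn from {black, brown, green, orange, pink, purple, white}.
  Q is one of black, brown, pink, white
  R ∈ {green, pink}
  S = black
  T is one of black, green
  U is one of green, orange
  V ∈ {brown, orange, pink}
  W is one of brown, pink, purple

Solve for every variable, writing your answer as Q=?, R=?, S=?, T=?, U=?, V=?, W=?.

Q=white, R=pink, S=black, T=green, U=orange, V=brown, W=purple

S must be black (only option left). Remove black from Q, T.
T has just one choice, so T = green. Remove green from R, U.
U's domain is down to {orange}, so U = orange. So V can't be orange.
R has just one choice, so R = pink. So Q, V, W can't be pink.
V must be brown (only option left). Eliminate brown elsewhere: Q, W.
W has just one choice, so W = purple.
Q's domain is down to {white}, so Q = white.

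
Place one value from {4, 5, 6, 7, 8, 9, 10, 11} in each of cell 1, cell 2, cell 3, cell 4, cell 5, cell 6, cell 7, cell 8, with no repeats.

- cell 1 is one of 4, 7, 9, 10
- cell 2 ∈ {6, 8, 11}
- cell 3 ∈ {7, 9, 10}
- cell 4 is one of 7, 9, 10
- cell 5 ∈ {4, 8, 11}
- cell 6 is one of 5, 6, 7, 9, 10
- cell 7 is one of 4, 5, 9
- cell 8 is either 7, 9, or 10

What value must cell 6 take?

6

cell 3, cell 4, cell 8 share exactly the 3 values {7, 9, 10}; by pigeonhole those values go to them, so strike 7, 9, 10 from cell 1, cell 6, cell 7.
cell 1's domain is down to {4}, so cell 1 = 4. Eliminate 4 elsewhere: cell 5, cell 7.
cell 7 has just one choice, so cell 7 = 5. Strike 5 from cell 6.
So cell 6 = 6.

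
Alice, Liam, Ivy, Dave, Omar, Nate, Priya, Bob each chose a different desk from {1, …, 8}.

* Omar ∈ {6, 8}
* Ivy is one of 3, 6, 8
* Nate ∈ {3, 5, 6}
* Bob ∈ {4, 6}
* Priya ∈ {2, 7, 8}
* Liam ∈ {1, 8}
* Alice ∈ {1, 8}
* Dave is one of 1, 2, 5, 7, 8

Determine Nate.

5

Among the 8 variables, 4 fits only Bob (and all 8 values in {1, 2, 3, 4, 5, 6, 7, 8} must be used), so Bob = 4.
Alice and Liam share exactly the 2 values {1, 8}; by pigeonhole those values go to them, so strike 1, 8 from Ivy, Dave, Omar, Priya.
Omar must be 6 (only option left). Strike 6 from Ivy, Nate.
Ivy's domain is down to {3}, so Ivy = 3. Remove 3 from Nate.
So Nate = 5.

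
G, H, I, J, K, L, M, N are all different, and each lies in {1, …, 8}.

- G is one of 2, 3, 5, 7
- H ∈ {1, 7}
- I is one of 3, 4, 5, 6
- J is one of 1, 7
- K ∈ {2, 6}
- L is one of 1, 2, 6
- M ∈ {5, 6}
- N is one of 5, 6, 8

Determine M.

The 8 variables draw from only 8 values {1, 2, 3, 4, 5, 6, 7, 8}, so each is used; only I can be 4, hence I = 4.
The 7 still-open variables together cover exactly {1, 2, 3, 5, 6, 7, 8} — 7 values for 7 variables — and 3 appears only in G's list, so G = 3.
The 6 still-open variables draw from only 6 values {1, 2, 5, 6, 7, 8}, so each is used; only N can be 8, hence N = 8.
The 5 still-open variables together cover exactly {1, 2, 5, 6, 7} — 5 values for 5 variables — and 5 appears only in M's list, so M = 5.

5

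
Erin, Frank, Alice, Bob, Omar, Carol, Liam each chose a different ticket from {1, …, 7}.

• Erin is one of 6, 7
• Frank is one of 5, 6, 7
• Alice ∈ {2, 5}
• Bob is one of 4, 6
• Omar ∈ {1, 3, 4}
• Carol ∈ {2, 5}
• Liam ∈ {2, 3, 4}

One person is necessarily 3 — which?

The 7 variables draw from only 7 values {1, 2, 3, 4, 5, 6, 7}, so each is used; only Omar can be 1, hence Omar = 1.
The 6 still-open variables together cover exactly {2, 3, 4, 5, 6, 7} — 6 values for 6 variables — and 3 appears only in Liam's list, so Liam = 3.

Liam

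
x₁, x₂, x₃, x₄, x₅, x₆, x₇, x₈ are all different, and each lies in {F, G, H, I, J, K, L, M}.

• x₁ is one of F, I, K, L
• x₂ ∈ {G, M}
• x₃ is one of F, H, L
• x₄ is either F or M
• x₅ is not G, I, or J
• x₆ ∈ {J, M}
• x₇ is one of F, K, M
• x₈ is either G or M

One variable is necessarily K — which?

x₇

The 8 variables draw from only 8 values {F, G, H, I, J, K, L, M}, so each is used; only x₁ can be I, hence x₁ = I.
The 7 still-open variables draw from only 7 values {F, G, H, J, K, L, M}, so each is used; only x₆ can be J, hence x₆ = J.
x₂ and x₈ share exactly the 2 values {G, M}; by pigeonhole those values go to them, so strike G, M from x₄, x₅, x₇.
That leaves x₄ = F. Remove F from x₃, x₅, x₇.
So K goes to x₇.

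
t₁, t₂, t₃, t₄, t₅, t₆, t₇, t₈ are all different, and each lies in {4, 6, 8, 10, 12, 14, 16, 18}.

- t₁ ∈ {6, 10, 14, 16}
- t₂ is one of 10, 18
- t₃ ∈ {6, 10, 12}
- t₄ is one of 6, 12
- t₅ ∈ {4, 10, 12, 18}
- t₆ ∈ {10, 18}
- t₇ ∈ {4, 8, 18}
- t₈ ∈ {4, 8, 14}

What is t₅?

The 8 variables draw from only 8 values {4, 6, 8, 10, 12, 14, 16, 18}, so each is used; only t₁ can be 16, hence t₁ = 16.
The 7 still-open variables together cover exactly {4, 6, 8, 10, 12, 14, 18} — 7 values for 7 variables — and 14 appears only in t₈'s list, so t₈ = 14.
Among the 6 still-open variables, 8 fits only t₇ (and all 6 values in {4, 6, 8, 10, 12, 18} must be used), so t₇ = 8.
The 5 still-open variables draw from only 5 values {4, 6, 10, 12, 18}, so each is used; only t₅ can be 4, hence t₅ = 4.

4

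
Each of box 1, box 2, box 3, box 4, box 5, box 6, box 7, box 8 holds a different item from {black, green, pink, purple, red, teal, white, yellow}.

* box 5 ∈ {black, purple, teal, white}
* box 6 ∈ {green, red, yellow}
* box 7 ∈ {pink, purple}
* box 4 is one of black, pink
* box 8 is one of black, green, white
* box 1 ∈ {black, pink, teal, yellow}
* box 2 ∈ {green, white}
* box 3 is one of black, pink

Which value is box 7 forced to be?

The 8 variables together cover exactly {black, green, pink, purple, red, teal, white, yellow} — 8 values for 8 variables — and red appears only in box 6's list, so box 6 = red.
The 7 still-open variables draw from only 7 values {black, green, pink, purple, teal, white, yellow}, so each is used; only box 1 can be yellow, hence box 1 = yellow.
The 6 still-open variables draw from only 6 values {black, green, pink, purple, teal, white}, so each is used; only box 5 can be teal, hence box 5 = teal.
The 5 still-open variables together cover exactly {black, green, pink, purple, white} — 5 values for 5 variables — and purple appears only in box 7's list, so box 7 = purple.

purple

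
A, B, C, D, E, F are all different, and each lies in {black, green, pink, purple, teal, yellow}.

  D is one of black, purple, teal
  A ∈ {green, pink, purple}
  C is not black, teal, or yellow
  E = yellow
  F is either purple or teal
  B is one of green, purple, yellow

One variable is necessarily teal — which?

E must be yellow (only option left). Remove yellow from B.
The 5 still-open variables together cover exactly {black, green, pink, purple, teal} — 5 values for 5 variables — and black appears only in D's list, so D = black.
The 4 still-open variables together cover exactly {green, pink, purple, teal} — 4 values for 4 variables — and teal appears only in F's list, so F = teal.

F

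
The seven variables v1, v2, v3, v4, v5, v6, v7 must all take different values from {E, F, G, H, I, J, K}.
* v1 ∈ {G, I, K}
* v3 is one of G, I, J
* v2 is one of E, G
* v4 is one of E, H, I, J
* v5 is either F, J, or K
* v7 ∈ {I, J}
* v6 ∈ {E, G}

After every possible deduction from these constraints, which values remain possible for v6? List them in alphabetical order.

E, G

The 7 variables together cover exactly {E, F, G, H, I, J, K} — 7 values for 7 variables — and F appears only in v5's list, so v5 = F.
The 6 still-open variables together cover exactly {E, G, H, I, J, K} — 6 values for 6 variables — and H appears only in v4's list, so v4 = H.
The 5 still-open variables draw from only 5 values {E, G, I, J, K}, so each is used; only v1 can be K, hence v1 = K.
The 2 variables v2 and v6 are confined to {E, G}, which locks those values in; drop them from v3.
No further eliminations apply; v6 can still be any of E, G.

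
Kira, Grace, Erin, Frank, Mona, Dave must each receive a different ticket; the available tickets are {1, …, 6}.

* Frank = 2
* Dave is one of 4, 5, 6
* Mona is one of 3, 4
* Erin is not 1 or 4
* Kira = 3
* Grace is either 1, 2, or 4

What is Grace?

1

Kira must be 3 (only option left). Remove 3 from Erin, Mona.
Frank must be 2 (only option left). Remove 2 from Grace, Erin.
Mona must be 4 (only option left). Eliminate 4 elsewhere: Grace, Dave.
So Grace = 1.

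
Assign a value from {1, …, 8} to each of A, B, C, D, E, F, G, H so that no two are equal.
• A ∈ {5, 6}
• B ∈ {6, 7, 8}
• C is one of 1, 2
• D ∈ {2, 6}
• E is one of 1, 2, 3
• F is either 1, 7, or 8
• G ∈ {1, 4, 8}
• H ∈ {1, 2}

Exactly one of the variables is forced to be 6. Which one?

The 8 variables draw from only 8 values {1, 2, 3, 4, 5, 6, 7, 8}, so each is used; only E can be 3, hence E = 3.
The 7 still-open variables together cover exactly {1, 2, 4, 5, 6, 7, 8} — 7 values for 7 variables — and 4 appears only in G's list, so G = 4.
The 6 still-open variables draw from only 6 values {1, 2, 5, 6, 7, 8}, so each is used; only A can be 5, hence A = 5.
C and H share exactly the 2 values {1, 2}; by pigeonhole those values go to them, so strike 1, 2 from D, F.
So 6 goes to D.

D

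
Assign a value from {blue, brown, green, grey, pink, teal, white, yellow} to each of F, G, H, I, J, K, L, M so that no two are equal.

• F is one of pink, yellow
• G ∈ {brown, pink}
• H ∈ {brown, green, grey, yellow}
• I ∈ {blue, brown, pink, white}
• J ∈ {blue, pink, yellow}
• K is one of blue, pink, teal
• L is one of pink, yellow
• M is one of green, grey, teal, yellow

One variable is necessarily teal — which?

The 8 variables draw from only 8 values {blue, brown, green, grey, pink, teal, white, yellow}, so each is used; only I can be white, hence I = white.
The 2 variables F and L are confined to {pink, yellow}, which locks those values in; drop them from G, H, J, K, M.
G's domain is down to {brown}, so G = brown. So H can't be brown.
That leaves J = blue. So K can't be blue.
So teal goes to K.

K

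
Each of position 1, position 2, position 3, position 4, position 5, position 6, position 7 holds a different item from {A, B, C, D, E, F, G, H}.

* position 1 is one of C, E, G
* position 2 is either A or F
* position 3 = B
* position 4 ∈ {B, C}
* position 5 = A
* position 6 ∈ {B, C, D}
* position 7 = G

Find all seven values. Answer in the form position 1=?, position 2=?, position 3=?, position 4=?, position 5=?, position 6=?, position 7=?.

position 3 has just one choice, so position 3 = B. Remove B from position 4, position 6.
position 4's domain is down to {C}, so position 4 = C. Remove C from position 1, position 6.
position 5's domain is down to {A}, so position 5 = A. Remove A from position 2.
position 6 has just one choice, so position 6 = D.
That leaves position 7 = G. Strike G from position 1.
position 1 has just one choice, so position 1 = E.
position 2 has just one choice, so position 2 = F.

position 1=E, position 2=F, position 3=B, position 4=C, position 5=A, position 6=D, position 7=G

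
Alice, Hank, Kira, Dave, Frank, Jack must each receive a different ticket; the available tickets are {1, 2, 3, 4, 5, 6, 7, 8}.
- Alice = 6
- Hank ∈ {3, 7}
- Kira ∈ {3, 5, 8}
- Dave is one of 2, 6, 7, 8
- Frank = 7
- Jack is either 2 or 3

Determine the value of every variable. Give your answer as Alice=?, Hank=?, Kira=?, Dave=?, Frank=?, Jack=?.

Alice must be 6 (only option left). Remove 6 from Dave.
Frank's domain is down to {7}, so Frank = 7. So Hank, Dave can't be 7.
Hank's domain is down to {3}, so Hank = 3. Remove 3 from Kira, Jack.
Jack's domain is down to {2}, so Jack = 2. So Dave can't be 2.
Dave must be 8 (only option left). So Kira can't be 8.
Kira must be 5 (only option left).

Alice=6, Hank=3, Kira=5, Dave=8, Frank=7, Jack=2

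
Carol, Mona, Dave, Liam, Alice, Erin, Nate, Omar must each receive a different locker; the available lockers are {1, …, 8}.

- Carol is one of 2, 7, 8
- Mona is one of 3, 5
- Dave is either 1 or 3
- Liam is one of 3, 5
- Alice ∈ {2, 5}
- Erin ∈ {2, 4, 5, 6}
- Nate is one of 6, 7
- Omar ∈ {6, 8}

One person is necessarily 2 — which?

The 8 variables draw from only 8 values {1, 2, 3, 4, 5, 6, 7, 8}, so each is used; only Dave can be 1, hence Dave = 1.
The 7 still-open variables draw from only 7 values {2, 3, 4, 5, 6, 7, 8}, so each is used; only Erin can be 4, hence Erin = 4.
Mona and Liam share exactly the 2 values {3, 5}; by pigeonhole those values go to them, so strike 3, 5 from Alice.

Alice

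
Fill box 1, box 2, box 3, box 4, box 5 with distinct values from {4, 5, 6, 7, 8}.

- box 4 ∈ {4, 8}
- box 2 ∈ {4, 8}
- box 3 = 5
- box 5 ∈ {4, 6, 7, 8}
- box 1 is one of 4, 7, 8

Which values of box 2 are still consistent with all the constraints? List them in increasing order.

box 3's domain is down to {5}, so box 3 = 5.
The 4 still-open variables together cover exactly {4, 6, 7, 8} — 4 values for 4 variables — and 6 appears only in box 5's list, so box 5 = 6.
Among the 3 still-open variables, 7 fits only box 1 (and all 3 values in {4, 7, 8} must be used), so box 1 = 7.
No further eliminations apply; box 2 can still be any of 4, 8.

4, 8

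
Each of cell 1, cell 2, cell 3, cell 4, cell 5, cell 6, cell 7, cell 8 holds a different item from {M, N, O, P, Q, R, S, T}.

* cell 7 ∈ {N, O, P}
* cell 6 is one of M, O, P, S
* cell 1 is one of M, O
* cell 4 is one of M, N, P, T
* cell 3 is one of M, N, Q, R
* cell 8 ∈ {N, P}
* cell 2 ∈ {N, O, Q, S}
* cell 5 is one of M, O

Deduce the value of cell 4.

T

The 8 variables together cover exactly {M, N, O, P, Q, R, S, T} — 8 values for 8 variables — and R appears only in cell 3's list, so cell 3 = R.
Among the 7 still-open variables, Q fits only cell 2 (and all 7 values in {M, N, O, P, Q, S, T} must be used), so cell 2 = Q.
The 6 still-open variables draw from only 6 values {M, N, O, P, S, T}, so each is used; only cell 6 can be S, hence cell 6 = S.
The 5 still-open variables draw from only 5 values {M, N, O, P, T}, so each is used; only cell 4 can be T, hence cell 4 = T.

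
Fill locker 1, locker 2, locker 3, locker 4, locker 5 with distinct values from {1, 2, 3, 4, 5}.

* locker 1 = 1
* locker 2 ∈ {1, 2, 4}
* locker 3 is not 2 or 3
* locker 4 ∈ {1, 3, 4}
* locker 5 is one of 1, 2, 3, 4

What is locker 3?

locker 1 has just one choice, so locker 1 = 1. Remove 1 from locker 2, locker 3, locker 4, locker 5.
The 4 still-open variables draw from only 4 values {2, 3, 4, 5}, so each is used; only locker 3 can be 5, hence locker 3 = 5.

5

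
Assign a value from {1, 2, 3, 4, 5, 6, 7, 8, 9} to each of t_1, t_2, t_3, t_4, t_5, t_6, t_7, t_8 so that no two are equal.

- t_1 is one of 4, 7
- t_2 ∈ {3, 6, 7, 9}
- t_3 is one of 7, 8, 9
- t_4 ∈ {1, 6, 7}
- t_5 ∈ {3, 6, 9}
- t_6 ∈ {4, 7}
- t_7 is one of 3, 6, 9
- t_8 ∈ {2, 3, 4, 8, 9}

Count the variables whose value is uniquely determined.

3

Among the 8 variables, 1 fits only t_4 (and all 8 values in {1, 2, 3, 4, 6, 7, 8, 9} must be used), so t_4 = 1.
Among the 7 still-open variables, 2 fits only t_8 (and all 7 values in {2, 3, 4, 6, 7, 8, 9} must be used), so t_8 = 2.
The 6 still-open variables together cover exactly {3, 4, 6, 7, 8, 9} — 6 values for 6 variables — and 8 appears only in t_3's list, so t_3 = 8.
t_1 and t_6 between them cover only {4, 7} — a naked pair. Remove those values from t_2.
Determined: t_3=8, t_4=1, t_8=2. The other variables each still have more than one consistent value. That makes 3.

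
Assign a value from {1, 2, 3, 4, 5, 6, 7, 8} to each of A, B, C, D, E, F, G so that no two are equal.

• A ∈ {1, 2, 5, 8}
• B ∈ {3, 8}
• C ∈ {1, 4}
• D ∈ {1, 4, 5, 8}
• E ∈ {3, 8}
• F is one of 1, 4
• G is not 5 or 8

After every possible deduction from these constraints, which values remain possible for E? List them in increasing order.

3, 8

The 2 variables B and E are confined to {3, 8}, which locks those values in; drop them from A, D, G.
C and F share exactly the 2 values {1, 4}; by pigeonhole those values go to them, so strike 1, 4 from A, D, G.
That leaves D = 5. Remove 5 from A.
A must be 2 (only option left). Remove 2 from G.
No further eliminations apply; E can still be any of 3, 8.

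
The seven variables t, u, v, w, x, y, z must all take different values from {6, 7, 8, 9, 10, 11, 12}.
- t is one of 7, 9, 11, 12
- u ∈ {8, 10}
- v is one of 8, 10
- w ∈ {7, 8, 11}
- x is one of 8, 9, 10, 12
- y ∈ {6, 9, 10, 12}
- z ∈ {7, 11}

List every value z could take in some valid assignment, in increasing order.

7, 11

The 7 variables together cover exactly {6, 7, 8, 9, 10, 11, 12} — 7 values for 7 variables — and 6 appears only in y's list, so y = 6.
u and v between them cover only {8, 10} — a naked pair. Remove those values from w, x.
w and z between them cover only {7, 11} — a naked pair. Remove those values from t.
No further eliminations apply; z can still be any of 7, 11.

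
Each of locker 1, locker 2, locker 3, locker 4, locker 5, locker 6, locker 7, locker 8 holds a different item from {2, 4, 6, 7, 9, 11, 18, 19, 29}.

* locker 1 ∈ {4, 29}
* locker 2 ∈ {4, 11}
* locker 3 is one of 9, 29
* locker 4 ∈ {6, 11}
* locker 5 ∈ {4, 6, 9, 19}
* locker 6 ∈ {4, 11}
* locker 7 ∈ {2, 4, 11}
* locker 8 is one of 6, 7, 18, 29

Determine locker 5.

The 2 variables locker 2 and locker 6 are confined to {4, 11}, which locks those values in; drop them from locker 1, locker 4, locker 5, locker 7.
locker 1 has just one choice, so locker 1 = 29. So locker 3, locker 8 can't be 29.
That leaves locker 3 = 9. Eliminate 9 elsewhere: locker 5.
That leaves locker 4 = 6. Remove 6 from locker 5, locker 8.
So locker 5 = 19.

19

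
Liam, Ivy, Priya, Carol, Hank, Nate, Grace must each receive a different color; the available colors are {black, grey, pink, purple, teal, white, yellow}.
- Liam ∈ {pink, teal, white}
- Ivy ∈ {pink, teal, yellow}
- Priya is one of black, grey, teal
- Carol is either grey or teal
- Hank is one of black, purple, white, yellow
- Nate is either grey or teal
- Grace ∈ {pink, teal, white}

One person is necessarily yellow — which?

Among the 7 variables, purple fits only Hank (and all 7 values in {black, grey, pink, purple, teal, white, yellow} must be used), so Hank = purple.
The 6 still-open variables together cover exactly {black, grey, pink, teal, white, yellow} — 6 values for 6 variables — and black appears only in Priya's list, so Priya = black.
Among the 5 still-open variables, yellow fits only Ivy (and all 5 values in {grey, pink, teal, white, yellow} must be used), so Ivy = yellow.

Ivy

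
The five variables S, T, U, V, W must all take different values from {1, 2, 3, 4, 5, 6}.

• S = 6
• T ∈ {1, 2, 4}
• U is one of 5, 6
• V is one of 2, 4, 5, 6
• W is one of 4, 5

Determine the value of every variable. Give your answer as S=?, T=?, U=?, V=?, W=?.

S=6, T=1, U=5, V=2, W=4

S must be 6 (only option left). Eliminate 6 elsewhere: U, V.
That leaves U = 5. Strike 5 from V, W.
W has just one choice, so W = 4. Remove 4 from T, V.
That leaves V = 2. Strike 2 from T.
T's domain is down to {1}, so T = 1.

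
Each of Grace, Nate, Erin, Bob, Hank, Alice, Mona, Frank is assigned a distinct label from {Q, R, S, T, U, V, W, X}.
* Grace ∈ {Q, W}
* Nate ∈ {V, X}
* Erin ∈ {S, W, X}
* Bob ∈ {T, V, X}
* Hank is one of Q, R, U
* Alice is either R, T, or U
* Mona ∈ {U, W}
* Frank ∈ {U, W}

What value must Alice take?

The 8 variables draw from only 8 values {Q, R, S, T, U, V, W, X}, so each is used; only Erin can be S, hence Erin = S.
The 2 variables Mona and Frank are confined to {U, W}, which locks those values in; drop them from Grace, Hank, Alice.
Grace must be Q (only option left). Eliminate Q elsewhere: Hank.
Hank has just one choice, so Hank = R. So Alice can't be R.
So Alice = T.

T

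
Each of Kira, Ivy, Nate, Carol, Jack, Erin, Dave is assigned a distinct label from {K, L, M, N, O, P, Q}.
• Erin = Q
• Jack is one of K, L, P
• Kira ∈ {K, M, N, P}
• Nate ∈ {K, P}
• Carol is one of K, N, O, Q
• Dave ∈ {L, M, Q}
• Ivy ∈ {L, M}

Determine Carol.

Erin has just one choice, so Erin = Q. So Carol, Dave can't be Q.
The 6 still-open variables together cover exactly {K, L, M, N, O, P} — 6 values for 6 variables — and O appears only in Carol's list, so Carol = O.

O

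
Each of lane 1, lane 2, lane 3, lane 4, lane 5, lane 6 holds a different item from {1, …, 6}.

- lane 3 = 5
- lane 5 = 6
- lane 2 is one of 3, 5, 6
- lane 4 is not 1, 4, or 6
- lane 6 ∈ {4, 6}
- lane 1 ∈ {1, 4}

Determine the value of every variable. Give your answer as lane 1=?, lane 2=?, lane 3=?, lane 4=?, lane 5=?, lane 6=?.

lane 3 has just one choice, so lane 3 = 5. Eliminate 5 elsewhere: lane 2, lane 4.
lane 5's domain is down to {6}, so lane 5 = 6. Eliminate 6 elsewhere: lane 2, lane 6.
That leaves lane 6 = 4. Strike 4 from lane 1.
lane 1's domain is down to {1}, so lane 1 = 1.
lane 2 has just one choice, so lane 2 = 3. So lane 4 can't be 3.
lane 4's domain is down to {2}, so lane 4 = 2.

lane 1=1, lane 2=3, lane 3=5, lane 4=2, lane 5=6, lane 6=4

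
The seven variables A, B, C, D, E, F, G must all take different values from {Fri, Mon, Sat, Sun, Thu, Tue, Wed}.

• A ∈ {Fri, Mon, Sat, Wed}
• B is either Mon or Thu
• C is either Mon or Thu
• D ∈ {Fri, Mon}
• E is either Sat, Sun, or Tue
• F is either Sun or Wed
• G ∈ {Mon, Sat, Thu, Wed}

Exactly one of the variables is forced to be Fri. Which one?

The 7 variables together cover exactly {Fri, Mon, Sat, Sun, Thu, Tue, Wed} — 7 values for 7 variables — and Tue appears only in E's list, so E = Tue.
The 6 still-open variables draw from only 6 values {Fri, Mon, Sat, Sun, Thu, Wed}, so each is used; only F can be Sun, hence F = Sun.
B and C between them cover only {Mon, Thu} — a naked pair. Remove those values from A, D, G.
So Fri goes to D.

D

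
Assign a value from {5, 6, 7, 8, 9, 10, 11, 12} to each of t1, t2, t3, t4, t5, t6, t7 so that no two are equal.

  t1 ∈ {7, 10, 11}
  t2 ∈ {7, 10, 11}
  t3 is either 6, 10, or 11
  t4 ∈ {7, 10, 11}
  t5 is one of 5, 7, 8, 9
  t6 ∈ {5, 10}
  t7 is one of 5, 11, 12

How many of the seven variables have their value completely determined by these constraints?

3

t1, t2, t4 between them cover only {7, 10, 11} — a naked triple. Remove those values from t3, t5, t6, t7.
t3's domain is down to {6}, so t3 = 6.
That leaves t6 = 5. So t5, t7 can't be 5.
t7's domain is down to {12}, so t7 = 12.
Determined: t3=6, t6=5, t7=12. The other variables each still have more than one consistent value. That makes 3.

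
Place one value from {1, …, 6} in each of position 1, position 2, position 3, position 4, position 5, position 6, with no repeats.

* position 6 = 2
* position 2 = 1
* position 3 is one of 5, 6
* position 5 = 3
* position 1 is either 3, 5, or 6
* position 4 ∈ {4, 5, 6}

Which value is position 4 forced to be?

position 2 must be 1 (only option left).
position 5 has just one choice, so position 5 = 3. Strike 3 from position 1.
That leaves position 6 = 2.
The 3 still-open variables draw from only 3 values {4, 5, 6}, so each is used; only position 4 can be 4, hence position 4 = 4.

4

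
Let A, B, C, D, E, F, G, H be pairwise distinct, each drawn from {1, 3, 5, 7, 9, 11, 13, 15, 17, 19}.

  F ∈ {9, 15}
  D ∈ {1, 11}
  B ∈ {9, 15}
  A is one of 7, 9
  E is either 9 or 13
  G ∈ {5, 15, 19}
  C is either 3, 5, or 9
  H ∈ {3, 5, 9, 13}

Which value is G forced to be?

19

B and F share exactly the 2 values {9, 15}; by pigeonhole those values go to them, so strike 9, 15 from A, C, E, G, H.
A must be 7 (only option left).
E has just one choice, so E = 13. Strike 13 from H.
C and H between them cover only {3, 5} — a naked pair. Remove those values from G.
So G = 19.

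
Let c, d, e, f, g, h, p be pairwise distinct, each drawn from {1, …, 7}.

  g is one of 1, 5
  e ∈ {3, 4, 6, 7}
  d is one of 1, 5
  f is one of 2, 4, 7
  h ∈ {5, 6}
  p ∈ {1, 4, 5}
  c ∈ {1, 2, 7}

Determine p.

The 7 variables draw from only 7 values {1, 2, 3, 4, 5, 6, 7}, so each is used; only e can be 3, hence e = 3.
The 6 still-open variables draw from only 6 values {1, 2, 4, 5, 6, 7}, so each is used; only h can be 6, hence h = 6.
d and g share exactly the 2 values {1, 5}; by pigeonhole those values go to them, so strike 1, 5 from c, p.
So p = 4.

4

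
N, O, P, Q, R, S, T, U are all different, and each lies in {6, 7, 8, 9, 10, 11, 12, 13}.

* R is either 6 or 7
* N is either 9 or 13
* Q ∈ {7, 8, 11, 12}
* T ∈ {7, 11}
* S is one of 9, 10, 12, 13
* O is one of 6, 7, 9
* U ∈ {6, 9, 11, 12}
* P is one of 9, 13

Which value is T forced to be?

11

The 8 variables draw from only 8 values {6, 7, 8, 9, 10, 11, 12, 13}, so each is used; only Q can be 8, hence Q = 8.
The 7 still-open variables draw from only 7 values {6, 7, 9, 10, 11, 12, 13}, so each is used; only S can be 10, hence S = 10.
The 6 still-open variables together cover exactly {6, 7, 9, 11, 12, 13} — 6 values for 6 variables — and 12 appears only in U's list, so U = 12.
The 5 still-open variables draw from only 5 values {6, 7, 9, 11, 13}, so each is used; only T can be 11, hence T = 11.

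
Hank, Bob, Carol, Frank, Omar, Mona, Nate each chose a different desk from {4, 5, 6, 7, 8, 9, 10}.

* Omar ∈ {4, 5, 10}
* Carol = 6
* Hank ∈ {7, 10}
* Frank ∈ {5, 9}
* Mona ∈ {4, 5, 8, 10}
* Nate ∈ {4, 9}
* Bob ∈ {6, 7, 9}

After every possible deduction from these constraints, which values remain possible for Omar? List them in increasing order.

4, 5, 10

Carol has just one choice, so Carol = 6. Strike 6 from Bob.
Among the 6 still-open variables, 8 fits only Mona (and all 6 values in {4, 5, 7, 8, 9, 10} must be used), so Mona = 8.
No further eliminations apply; Omar can still be any of 4, 5, 10.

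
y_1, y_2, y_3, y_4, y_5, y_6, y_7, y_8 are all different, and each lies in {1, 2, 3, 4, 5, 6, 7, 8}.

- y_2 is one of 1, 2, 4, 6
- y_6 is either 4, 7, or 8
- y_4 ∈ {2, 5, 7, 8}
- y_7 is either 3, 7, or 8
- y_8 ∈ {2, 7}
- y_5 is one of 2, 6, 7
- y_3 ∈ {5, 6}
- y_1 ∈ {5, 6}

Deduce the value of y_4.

8

The 8 variables together cover exactly {1, 2, 3, 4, 5, 6, 7, 8} — 8 values for 8 variables — and 1 appears only in y_2's list, so y_2 = 1.
Among the 7 still-open variables, 3 fits only y_7 (and all 7 values in {2, 3, 4, 5, 6, 7, 8} must be used), so y_7 = 3.
The 6 still-open variables draw from only 6 values {2, 4, 5, 6, 7, 8}, so each is used; only y_6 can be 4, hence y_6 = 4.
The 5 still-open variables draw from only 5 values {2, 5, 6, 7, 8}, so each is used; only y_4 can be 8, hence y_4 = 8.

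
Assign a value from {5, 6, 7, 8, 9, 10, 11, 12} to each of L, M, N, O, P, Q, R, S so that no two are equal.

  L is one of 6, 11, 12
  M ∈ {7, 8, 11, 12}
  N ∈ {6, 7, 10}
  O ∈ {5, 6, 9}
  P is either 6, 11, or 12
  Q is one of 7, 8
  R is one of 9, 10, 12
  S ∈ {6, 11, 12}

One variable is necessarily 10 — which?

Among the 8 variables, 5 fits only O (and all 8 values in {5, 6, 7, 8, 9, 10, 11, 12} must be used), so O = 5.
The 7 still-open variables together cover exactly {6, 7, 8, 9, 10, 11, 12} — 7 values for 7 variables — and 9 appears only in R's list, so R = 9.
The 6 still-open variables draw from only 6 values {6, 7, 8, 10, 11, 12}, so each is used; only N can be 10, hence N = 10.

N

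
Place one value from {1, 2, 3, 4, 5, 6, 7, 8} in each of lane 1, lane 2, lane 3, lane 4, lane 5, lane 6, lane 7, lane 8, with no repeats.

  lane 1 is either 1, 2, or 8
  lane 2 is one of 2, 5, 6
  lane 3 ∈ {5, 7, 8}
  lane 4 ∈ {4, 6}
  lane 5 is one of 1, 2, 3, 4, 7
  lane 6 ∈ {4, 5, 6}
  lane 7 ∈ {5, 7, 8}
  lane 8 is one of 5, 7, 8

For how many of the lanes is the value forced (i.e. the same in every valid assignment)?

3

Among the 8 variables, 3 fits only lane 5 (and all 8 values in {1, 2, 3, 4, 5, 6, 7, 8} must be used), so lane 5 = 3.
The 7 still-open variables draw from only 7 values {1, 2, 4, 5, 6, 7, 8}, so each is used; only lane 1 can be 1, hence lane 1 = 1.
The 6 still-open variables draw from only 6 values {2, 4, 5, 6, 7, 8}, so each is used; only lane 2 can be 2, hence lane 2 = 2.
The 3 variables lane 3, lane 7, lane 8 are confined to {5, 7, 8}, which locks those values in; drop them from lane 6.
Determined: lane 1=1, lane 2=2, lane 5=3. The other lanes each still have more than one consistent value. That makes 3.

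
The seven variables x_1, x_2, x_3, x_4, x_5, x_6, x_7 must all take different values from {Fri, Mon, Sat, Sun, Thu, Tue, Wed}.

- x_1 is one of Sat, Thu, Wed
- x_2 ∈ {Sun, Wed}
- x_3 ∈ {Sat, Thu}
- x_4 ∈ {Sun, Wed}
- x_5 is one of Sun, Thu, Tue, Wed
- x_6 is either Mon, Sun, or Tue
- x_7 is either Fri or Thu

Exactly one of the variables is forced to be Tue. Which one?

The 7 variables draw from only 7 values {Fri, Mon, Sat, Sun, Thu, Tue, Wed}, so each is used; only x_7 can be Fri, hence x_7 = Fri.
Among the 6 still-open variables, Mon fits only x_6 (and all 6 values in {Mon, Sat, Sun, Thu, Tue, Wed} must be used), so x_6 = Mon.
Among the 5 still-open variables, Tue fits only x_5 (and all 5 values in {Sat, Sun, Thu, Tue, Wed} must be used), so x_5 = Tue.

x_5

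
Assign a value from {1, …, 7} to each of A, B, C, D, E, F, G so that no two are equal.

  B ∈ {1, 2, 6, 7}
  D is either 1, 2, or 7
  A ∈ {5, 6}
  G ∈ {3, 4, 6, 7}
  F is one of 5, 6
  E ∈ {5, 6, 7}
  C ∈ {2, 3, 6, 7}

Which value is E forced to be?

7

The 7 variables together cover exactly {1, 2, 3, 4, 5, 6, 7} — 7 values for 7 variables — and 4 appears only in G's list, so G = 4.
The 6 still-open variables draw from only 6 values {1, 2, 3, 5, 6, 7}, so each is used; only C can be 3, hence C = 3.
The 2 variables A and F are confined to {5, 6}, which locks those values in; drop them from B, E.
So E = 7.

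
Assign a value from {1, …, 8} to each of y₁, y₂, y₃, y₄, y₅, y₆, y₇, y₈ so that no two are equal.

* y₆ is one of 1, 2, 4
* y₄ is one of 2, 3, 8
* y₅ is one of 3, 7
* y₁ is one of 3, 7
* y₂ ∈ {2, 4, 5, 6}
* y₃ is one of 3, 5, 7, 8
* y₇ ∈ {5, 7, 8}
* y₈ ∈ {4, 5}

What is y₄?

The 8 variables draw from only 8 values {1, 2, 3, 4, 5, 6, 7, 8}, so each is used; only y₆ can be 1, hence y₆ = 1.
The 7 still-open variables draw from only 7 values {2, 3, 4, 5, 6, 7, 8}, so each is used; only y₂ can be 6, hence y₂ = 6.
The 6 still-open variables together cover exactly {2, 3, 4, 5, 7, 8} — 6 values for 6 variables — and 2 appears only in y₄'s list, so y₄ = 2.

2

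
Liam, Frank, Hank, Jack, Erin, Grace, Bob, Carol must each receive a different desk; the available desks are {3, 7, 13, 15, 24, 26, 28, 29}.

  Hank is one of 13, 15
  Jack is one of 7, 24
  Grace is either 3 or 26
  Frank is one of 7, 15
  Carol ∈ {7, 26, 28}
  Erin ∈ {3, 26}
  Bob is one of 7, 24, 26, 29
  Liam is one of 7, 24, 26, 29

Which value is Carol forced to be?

The 8 variables together cover exactly {3, 7, 13, 15, 24, 26, 28, 29} — 8 values for 8 variables — and 13 appears only in Hank's list, so Hank = 13.
The 7 still-open variables together cover exactly {3, 7, 15, 24, 26, 28, 29} — 7 values for 7 variables — and 15 appears only in Frank's list, so Frank = 15.
The 6 still-open variables draw from only 6 values {3, 7, 24, 26, 28, 29}, so each is used; only Carol can be 28, hence Carol = 28.

28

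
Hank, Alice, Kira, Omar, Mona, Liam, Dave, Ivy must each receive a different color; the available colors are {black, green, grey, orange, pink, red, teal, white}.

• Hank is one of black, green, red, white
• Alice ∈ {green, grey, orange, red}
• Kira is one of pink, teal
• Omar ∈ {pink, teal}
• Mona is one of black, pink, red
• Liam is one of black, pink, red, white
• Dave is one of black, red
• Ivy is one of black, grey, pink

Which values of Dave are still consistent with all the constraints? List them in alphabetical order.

black, red

The 8 variables draw from only 8 values {black, green, grey, orange, pink, red, teal, white}, so each is used; only Alice can be orange, hence Alice = orange.
The 7 still-open variables draw from only 7 values {black, green, grey, pink, red, teal, white}, so each is used; only Hank can be green, hence Hank = green.
The 6 still-open variables together cover exactly {black, grey, pink, red, teal, white} — 6 values for 6 variables — and grey appears only in Ivy's list, so Ivy = grey.
The 5 still-open variables together cover exactly {black, pink, red, teal, white} — 5 values for 5 variables — and white appears only in Liam's list, so Liam = white.
The 2 variables Kira and Omar are confined to {pink, teal}, which locks those values in; drop them from Mona.
No further eliminations apply; Dave can still be any of black, red.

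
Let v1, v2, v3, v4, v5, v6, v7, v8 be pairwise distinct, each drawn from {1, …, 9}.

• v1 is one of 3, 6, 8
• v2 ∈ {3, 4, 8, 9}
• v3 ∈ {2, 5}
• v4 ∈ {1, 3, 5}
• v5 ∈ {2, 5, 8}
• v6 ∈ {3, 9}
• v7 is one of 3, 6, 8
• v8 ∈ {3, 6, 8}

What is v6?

9

Among the 8 variables, 1 fits only v4 (and all 8 values in {1, 2, 3, 4, 5, 6, 8, 9} must be used), so v4 = 1.
The 7 still-open variables together cover exactly {2, 3, 4, 5, 6, 8, 9} — 7 values for 7 variables — and 4 appears only in v2's list, so v2 = 4.
The 6 still-open variables draw from only 6 values {2, 3, 5, 6, 8, 9}, so each is used; only v6 can be 9, hence v6 = 9.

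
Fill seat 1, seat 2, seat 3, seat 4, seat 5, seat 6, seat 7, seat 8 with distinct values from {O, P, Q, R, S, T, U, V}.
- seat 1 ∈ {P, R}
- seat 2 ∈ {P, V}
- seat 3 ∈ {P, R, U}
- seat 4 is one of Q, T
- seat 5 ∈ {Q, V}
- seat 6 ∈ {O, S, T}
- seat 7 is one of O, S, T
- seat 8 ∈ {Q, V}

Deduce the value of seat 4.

T

The 8 variables together cover exactly {O, P, Q, R, S, T, U, V} — 8 values for 8 variables — and U appears only in seat 3's list, so seat 3 = U.
The 7 still-open variables together cover exactly {O, P, Q, R, S, T, V} — 7 values for 7 variables — and R appears only in seat 1's list, so seat 1 = R.
The 6 still-open variables together cover exactly {O, P, Q, S, T, V} — 6 values for 6 variables — and P appears only in seat 2's list, so seat 2 = P.
seat 5 and seat 8 between them cover only {Q, V} — a naked pair. Remove those values from seat 4.
So seat 4 = T.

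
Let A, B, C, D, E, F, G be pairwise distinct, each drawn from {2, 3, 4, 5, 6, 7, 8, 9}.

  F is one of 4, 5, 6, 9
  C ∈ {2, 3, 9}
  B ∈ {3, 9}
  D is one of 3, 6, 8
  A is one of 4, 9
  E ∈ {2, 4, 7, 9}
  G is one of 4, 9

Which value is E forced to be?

A and G share exactly the 2 values {4, 9}; by pigeonhole those values go to them, so strike 4, 9 from B, C, E, F.
B has just one choice, so B = 3. Strike 3 from C, D.
That leaves C = 2. Eliminate 2 elsewhere: E.
So E = 7.

7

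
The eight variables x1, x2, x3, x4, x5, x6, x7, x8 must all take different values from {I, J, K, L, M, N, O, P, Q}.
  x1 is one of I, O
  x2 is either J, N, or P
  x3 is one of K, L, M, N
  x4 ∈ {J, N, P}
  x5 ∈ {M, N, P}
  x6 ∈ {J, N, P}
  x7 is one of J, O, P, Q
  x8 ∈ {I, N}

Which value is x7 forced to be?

Q

x2, x4, x6 share exactly the 3 values {J, N, P}; by pigeonhole those values go to them, so strike J, N, P from x3, x5, x7, x8.
That leaves x5 = M. Strike M from x3.
That leaves x8 = I. Strike I from x1.
x1's domain is down to {O}, so x1 = O. So x7 can't be O.
So x7 = Q.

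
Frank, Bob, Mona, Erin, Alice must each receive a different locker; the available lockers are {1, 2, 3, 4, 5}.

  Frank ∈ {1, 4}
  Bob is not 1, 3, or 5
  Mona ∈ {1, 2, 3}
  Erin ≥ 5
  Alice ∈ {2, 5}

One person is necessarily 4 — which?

Bob

Erin's domain is down to {5}, so Erin = 5. Remove 5 from Alice.
Alice's domain is down to {2}, so Alice = 2. So Bob, Mona can't be 2.
So 4 goes to Bob.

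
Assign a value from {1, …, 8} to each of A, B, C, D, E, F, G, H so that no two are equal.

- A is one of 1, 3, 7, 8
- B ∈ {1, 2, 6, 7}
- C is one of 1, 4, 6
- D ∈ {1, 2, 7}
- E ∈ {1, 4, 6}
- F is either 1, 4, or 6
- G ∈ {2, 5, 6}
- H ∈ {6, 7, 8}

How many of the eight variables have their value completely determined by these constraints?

Among the 8 variables, 3 fits only A (and all 8 values in {1, 2, 3, 4, 5, 6, 7, 8} must be used), so A = 3.
The 7 still-open variables together cover exactly {1, 2, 4, 5, 6, 7, 8} — 7 values for 7 variables — and 5 appears only in G's list, so G = 5.
The 6 still-open variables together cover exactly {1, 2, 4, 6, 7, 8} — 6 values for 6 variables — and 8 appears only in H's list, so H = 8.
The 3 variables C, E, F are confined to {1, 4, 6}, which locks those values in; drop them from B, D.
Determined: A=3, G=5, H=8. The other variables each still have more than one consistent value. That makes 3.

3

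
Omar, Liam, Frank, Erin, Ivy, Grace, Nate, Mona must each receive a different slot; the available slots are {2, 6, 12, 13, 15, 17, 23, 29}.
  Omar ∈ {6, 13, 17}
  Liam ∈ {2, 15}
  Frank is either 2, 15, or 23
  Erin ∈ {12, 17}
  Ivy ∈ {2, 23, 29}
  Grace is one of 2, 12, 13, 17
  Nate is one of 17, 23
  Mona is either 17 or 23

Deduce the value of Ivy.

29

Among the 8 variables, 6 fits only Omar (and all 8 values in {2, 6, 12, 13, 15, 17, 23, 29} must be used), so Omar = 6.
The 7 still-open variables together cover exactly {2, 12, 13, 15, 17, 23, 29} — 7 values for 7 variables — and 13 appears only in Grace's list, so Grace = 13.
The 6 still-open variables together cover exactly {2, 12, 15, 17, 23, 29} — 6 values for 6 variables — and 12 appears only in Erin's list, so Erin = 12.
The 5 still-open variables draw from only 5 values {2, 15, 17, 23, 29}, so each is used; only Ivy can be 29, hence Ivy = 29.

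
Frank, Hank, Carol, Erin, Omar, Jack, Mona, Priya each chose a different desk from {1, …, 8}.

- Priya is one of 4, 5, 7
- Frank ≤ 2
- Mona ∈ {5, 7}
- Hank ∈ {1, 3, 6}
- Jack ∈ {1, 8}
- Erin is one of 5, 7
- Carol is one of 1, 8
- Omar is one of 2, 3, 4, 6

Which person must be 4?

Priya

The 2 variables Carol and Jack are confined to {1, 8}, which locks those values in; drop them from Frank, Hank.
Frank must be 2 (only option left). So Omar can't be 2.
The 2 variables Erin and Mona are confined to {5, 7}, which locks those values in; drop them from Priya.
So 4 goes to Priya.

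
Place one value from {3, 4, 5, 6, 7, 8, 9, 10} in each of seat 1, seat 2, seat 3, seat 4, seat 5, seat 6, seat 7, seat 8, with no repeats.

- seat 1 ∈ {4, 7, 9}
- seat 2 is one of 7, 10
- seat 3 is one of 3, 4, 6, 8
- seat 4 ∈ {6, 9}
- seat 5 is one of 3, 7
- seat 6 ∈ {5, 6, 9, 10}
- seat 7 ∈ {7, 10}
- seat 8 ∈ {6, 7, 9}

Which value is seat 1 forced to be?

4

The 8 variables draw from only 8 values {3, 4, 5, 6, 7, 8, 9, 10}, so each is used; only seat 6 can be 5, hence seat 6 = 5.
The 7 still-open variables together cover exactly {3, 4, 6, 7, 8, 9, 10} — 7 values for 7 variables — and 8 appears only in seat 3's list, so seat 3 = 8.
The 6 still-open variables together cover exactly {3, 4, 6, 7, 9, 10} — 6 values for 6 variables — and 3 appears only in seat 5's list, so seat 5 = 3.
The 5 still-open variables draw from only 5 values {4, 6, 7, 9, 10}, so each is used; only seat 1 can be 4, hence seat 1 = 4.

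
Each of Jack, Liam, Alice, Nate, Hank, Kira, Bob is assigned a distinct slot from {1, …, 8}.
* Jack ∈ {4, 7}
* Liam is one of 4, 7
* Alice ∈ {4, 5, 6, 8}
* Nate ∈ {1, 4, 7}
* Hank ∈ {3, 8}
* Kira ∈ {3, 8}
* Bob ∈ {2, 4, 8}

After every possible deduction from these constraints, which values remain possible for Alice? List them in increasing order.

5, 6

Jack and Liam share exactly the 2 values {4, 7}; by pigeonhole those values go to them, so strike 4, 7 from Alice, Nate, Bob.
Nate's domain is down to {1}, so Nate = 1.
The 2 variables Hank and Kira are confined to {3, 8}, which locks those values in; drop them from Alice, Bob.
That leaves Bob = 2.
No further eliminations apply; Alice can still be any of 5, 6.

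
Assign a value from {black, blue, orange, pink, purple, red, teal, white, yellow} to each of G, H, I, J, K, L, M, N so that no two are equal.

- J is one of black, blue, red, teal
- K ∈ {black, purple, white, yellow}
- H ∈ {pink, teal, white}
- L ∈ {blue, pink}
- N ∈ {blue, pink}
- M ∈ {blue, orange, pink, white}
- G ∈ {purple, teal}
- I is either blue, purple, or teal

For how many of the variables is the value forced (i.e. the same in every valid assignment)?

2

L and N share exactly the 2 values {blue, pink}; by pigeonhole those values go to them, so strike blue, pink from H, I, J, M.
G and I between them cover only {purple, teal} — a naked pair. Remove those values from H, J, K.
H must be white (only option left). Strike white from K, M.
M's domain is down to {orange}, so M = orange.
Determined: H=white, M=orange. The other variables each still have more than one consistent value. That makes 2.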